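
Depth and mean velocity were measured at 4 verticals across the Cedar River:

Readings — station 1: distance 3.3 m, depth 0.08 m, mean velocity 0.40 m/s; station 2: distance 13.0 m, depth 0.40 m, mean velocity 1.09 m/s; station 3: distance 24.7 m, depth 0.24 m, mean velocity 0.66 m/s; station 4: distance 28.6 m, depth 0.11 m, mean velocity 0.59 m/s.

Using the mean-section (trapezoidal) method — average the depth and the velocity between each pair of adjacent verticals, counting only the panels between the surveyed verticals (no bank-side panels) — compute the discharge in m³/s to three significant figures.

Panel 1-2: Δb = 9.7 m, d̄ = (0.08+0.40)/2 = 0.24, v̄ = (0.40+1.09)/2 = 0.745 → q = 9.7×0.24×0.745 = 1.734 m³/s
Panel 2-3: Δb = 11.7 m, d̄ = (0.40+0.24)/2 = 0.32, v̄ = (1.09+0.66)/2 = 0.875 → q = 11.7×0.32×0.875 = 3.276 m³/s
Panel 3-4: Δb = 3.9 m, d̄ = (0.24+0.11)/2 = 0.175, v̄ = (0.66+0.59)/2 = 0.625 → q = 3.9×0.175×0.625 = 0.4266 m³/s
Q = Σ q = 5.437 m³/s

5.44 m³/s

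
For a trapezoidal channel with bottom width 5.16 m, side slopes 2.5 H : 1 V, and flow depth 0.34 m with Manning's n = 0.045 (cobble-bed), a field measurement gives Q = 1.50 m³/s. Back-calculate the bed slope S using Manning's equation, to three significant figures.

A = (b + z·y)·y = (5.16 + 2.5×0.34)×0.34 = 2.043 m²
P = b + 2y√(1+z²) = 5.16 + 2×0.34×√(1+2.5²) = 6.991 m
R = A/P = 2.043/6.991 = 0.2923 m
S = (Q·n / (1·A·R^(2/3)))² = (1.50×0.045 / (1×2.043×0.4404))² = 0.005625

0.00563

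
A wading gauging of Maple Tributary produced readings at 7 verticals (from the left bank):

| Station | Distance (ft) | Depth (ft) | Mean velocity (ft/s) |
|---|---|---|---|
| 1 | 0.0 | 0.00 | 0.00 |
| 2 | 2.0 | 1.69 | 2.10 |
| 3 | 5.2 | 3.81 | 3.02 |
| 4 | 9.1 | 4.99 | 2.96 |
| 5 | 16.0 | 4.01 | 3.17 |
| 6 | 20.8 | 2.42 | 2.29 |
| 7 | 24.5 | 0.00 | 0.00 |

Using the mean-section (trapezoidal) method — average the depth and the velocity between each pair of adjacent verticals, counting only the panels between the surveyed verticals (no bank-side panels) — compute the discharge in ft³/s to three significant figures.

218 ft³/s

Panel 1-2: Δb = 2 ft, d̄ = (0.00+1.69)/2 = 0.845, v̄ = (0.00+2.10)/2 = 1.05 → q = 2×0.845×1.05 = 1.775 ft³/s
Panel 2-3: Δb = 3.2 ft, d̄ = (1.69+3.81)/2 = 2.75, v̄ = (2.10+3.02)/2 = 2.56 → q = 3.2×2.75×2.56 = 22.53 ft³/s
Panel 3-4: Δb = 3.9 ft, d̄ = (3.81+4.99)/2 = 4.4, v̄ = (3.02+2.96)/2 = 2.99 → q = 3.9×4.4×2.99 = 51.31 ft³/s
Panel 4-5: Δb = 6.9 ft, d̄ = (4.99+4.01)/2 = 4.5, v̄ = (2.96+3.17)/2 = 3.065 → q = 6.9×4.5×3.065 = 95.17 ft³/s
Panel 5-6: Δb = 4.8 ft, d̄ = (4.01+2.42)/2 = 3.215, v̄ = (3.17+2.29)/2 = 2.73 → q = 4.8×3.215×2.73 = 42.13 ft³/s
Panel 6-7: Δb = 3.7 ft, d̄ = (2.42+0.00)/2 = 1.21, v̄ = (2.29+0.00)/2 = 1.145 → q = 3.7×1.21×1.145 = 5.126 ft³/s
Q = Σ q = 218.0 ft³/s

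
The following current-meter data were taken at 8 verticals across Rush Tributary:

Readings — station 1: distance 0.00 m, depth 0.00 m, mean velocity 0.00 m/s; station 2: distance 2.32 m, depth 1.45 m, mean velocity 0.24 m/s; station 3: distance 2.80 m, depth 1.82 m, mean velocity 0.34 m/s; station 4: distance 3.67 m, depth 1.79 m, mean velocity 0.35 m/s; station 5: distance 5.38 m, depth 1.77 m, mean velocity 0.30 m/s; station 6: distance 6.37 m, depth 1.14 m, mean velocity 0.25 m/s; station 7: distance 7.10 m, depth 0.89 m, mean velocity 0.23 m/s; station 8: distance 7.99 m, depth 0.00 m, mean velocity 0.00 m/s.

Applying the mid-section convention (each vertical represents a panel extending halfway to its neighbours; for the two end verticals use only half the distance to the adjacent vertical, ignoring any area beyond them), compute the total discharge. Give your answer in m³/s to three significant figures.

2.84 m³/s

w_2 = (2.80 − 0.00)/2 = 1.4 m; q_2 = 0.24 × 1.45 × 1.4 = 0.4872 m³/s
w_3 = (3.67 − 2.32)/2 = 0.675 m; q_3 = 0.34 × 1.82 × 0.675 = 0.4177 m³/s
w_4 = (5.38 − 2.80)/2 = 1.29 m; q_4 = 0.35 × 1.79 × 1.29 = 0.8082 m³/s
w_5 = (6.37 − 3.67)/2 = 1.35 m; q_5 = 0.30 × 1.77 × 1.35 = 0.7169 m³/s
w_6 = (7.10 − 5.38)/2 = 0.86 m; q_6 = 0.25 × 1.14 × 0.86 = 0.2451 m³/s
w_7 = (7.99 − 6.37)/2 = 0.81 m; q_7 = 0.23 × 0.89 × 0.81 = 0.1658 m³/s
Stations 1, 8 contribute zero (depth or velocity is 0).
Q = Σ qᵢ = 2.841 m³/s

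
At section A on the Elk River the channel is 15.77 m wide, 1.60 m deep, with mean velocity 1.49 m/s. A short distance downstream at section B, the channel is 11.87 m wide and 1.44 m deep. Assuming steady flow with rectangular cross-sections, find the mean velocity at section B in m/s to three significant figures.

Q = A₁V₁ = (15.77×1.60) × 1.49 = 37.60 m³/s
A₂ = 11.87 × 1.44 = 17.09 m²
V₂ = Q/A₂ = 37.60/17.09 = 2.200 m/s

2.20 m/s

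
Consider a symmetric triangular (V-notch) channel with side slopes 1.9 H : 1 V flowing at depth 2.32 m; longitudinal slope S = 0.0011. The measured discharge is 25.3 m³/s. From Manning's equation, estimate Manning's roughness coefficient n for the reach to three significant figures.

A = z·y² = 1.9×2.32² = 10.23 m²
P = 2y√(1+z²) = 2×2.32×√(1+1.9²) = 9.963 m
R = A/P = 10.23/9.963 = 1.027 m
n = (1/Q)·A·R^(2/3)·S^(1/2) = (1/25.3) × 10.23 × 1.018 × 0.03317 = 0.01364

0.0136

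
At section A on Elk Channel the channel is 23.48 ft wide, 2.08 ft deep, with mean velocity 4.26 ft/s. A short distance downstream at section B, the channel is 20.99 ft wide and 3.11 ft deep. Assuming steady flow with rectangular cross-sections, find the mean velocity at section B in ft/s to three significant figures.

3.19 ft/s

Q = A₁V₁ = (23.48×2.08) × 4.26 = 208.1 ft³/s
A₂ = 20.99 × 3.11 = 65.28 ft²
V₂ = Q/A₂ = 208.1/65.28 = 3.187 ft/s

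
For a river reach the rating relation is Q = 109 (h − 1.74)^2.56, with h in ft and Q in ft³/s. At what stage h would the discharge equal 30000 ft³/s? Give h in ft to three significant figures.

10.7 ft

h − h₀ = (Q/C)^(1/b) = (30000/109)^(1/2.56) = 8.974 ft
h = 1.74 + 8.974 = 10.71 ft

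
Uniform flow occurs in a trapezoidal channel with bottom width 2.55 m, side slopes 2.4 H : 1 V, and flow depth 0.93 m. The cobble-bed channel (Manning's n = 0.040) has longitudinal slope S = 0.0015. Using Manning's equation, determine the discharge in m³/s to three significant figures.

A = (b + z·y)·y = (2.55 + 2.4×0.93)×0.93 = 4.447 m²
P = b + 2y√(1+z²) = 2.55 + 2×0.93×√(1+2.4²) = 7.386 m
R = A/P = 4.447/7.386 = 0.6021 m
Q = (1/n)·A·R^(2/3)·S^(1/2) = (1/0.040) × 4.447 × 0.6021^(2/3) × 0.0015^(1/2) = 3.070 m³/s

3.07 m³/s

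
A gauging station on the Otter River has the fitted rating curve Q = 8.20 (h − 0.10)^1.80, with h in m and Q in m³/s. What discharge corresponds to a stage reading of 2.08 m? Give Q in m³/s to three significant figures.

Q = 8.20 × (2.08 − 0.10)^1.80 = 8.20 × 1.98^1.80 = 28.04 m³/s

28.0 m³/s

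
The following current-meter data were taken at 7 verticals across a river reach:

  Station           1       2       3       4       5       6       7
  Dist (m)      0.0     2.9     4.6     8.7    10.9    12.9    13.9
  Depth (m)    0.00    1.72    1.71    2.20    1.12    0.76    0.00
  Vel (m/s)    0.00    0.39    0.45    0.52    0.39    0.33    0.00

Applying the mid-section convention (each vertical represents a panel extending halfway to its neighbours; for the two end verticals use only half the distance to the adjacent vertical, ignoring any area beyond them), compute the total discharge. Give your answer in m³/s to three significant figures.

8.67 m³/s

w_2 = (4.6 − 0.0)/2 = 2.3 m; q_2 = 0.39 × 1.72 × 2.3 = 1.543 m³/s
w_3 = (8.7 − 2.9)/2 = 2.9 m; q_3 = 0.45 × 1.71 × 2.9 = 2.232 m³/s
w_4 = (10.9 − 4.6)/2 = 3.15 m; q_4 = 0.52 × 2.20 × 3.15 = 3.604 m³/s
w_5 = (12.9 − 8.7)/2 = 2.1 m; q_5 = 0.39 × 1.12 × 2.1 = 0.9173 m³/s
w_6 = (13.9 − 10.9)/2 = 1.5 m; q_6 = 0.33 × 0.76 × 1.5 = 0.3762 m³/s
Stations 1, 7 contribute zero (depth or velocity is 0).
Q = Σ qᵢ = 8.671 m³/s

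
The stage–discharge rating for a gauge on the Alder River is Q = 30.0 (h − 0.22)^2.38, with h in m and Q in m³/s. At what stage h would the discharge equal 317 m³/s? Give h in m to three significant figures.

h − h₀ = (Q/C)^(1/b) = (317/30.0)^(1/2.38) = 2.693 m
h = 0.22 + 2.693 = 2.913 m

2.91 m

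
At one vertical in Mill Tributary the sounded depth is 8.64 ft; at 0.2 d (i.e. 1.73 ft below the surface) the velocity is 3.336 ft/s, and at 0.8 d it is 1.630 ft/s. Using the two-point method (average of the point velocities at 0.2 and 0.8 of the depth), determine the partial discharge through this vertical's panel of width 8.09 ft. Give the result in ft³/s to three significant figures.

174 ft³/s

v̄ = (3.336 + 1.630) / 2 = 2.483 ft/s
q = v̄ × d × w = 2.483 × 8.64 × 8.09 = 173.6 ft³/s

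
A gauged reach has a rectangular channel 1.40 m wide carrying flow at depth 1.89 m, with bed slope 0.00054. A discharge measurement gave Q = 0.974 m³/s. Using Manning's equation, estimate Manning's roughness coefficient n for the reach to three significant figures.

0.0403

A = b·y = 1.40 × 1.89 = 2.646 m²
P = b + 2y = 1.40 + 2×1.89 = 5.180 m
R = A/P = 2.646/5.180 = 0.5108 m
n = (1/Q)·A·R^(2/3)·S^(1/2) = (1/0.974) × 2.646 × 0.6390 × 0.02324 = 0.04034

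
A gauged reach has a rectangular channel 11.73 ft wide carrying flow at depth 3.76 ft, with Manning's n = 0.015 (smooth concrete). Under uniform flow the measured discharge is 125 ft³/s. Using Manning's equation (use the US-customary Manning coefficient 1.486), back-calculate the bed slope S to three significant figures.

0.000271

A = b·y = 11.73 × 3.76 = 44.10 ft²
P = b + 2y = 11.73 + 2×3.76 = 19.25 ft
R = A/P = 44.10/19.25 = 2.291 ft
S = (Q·n / (1.486·A·R^(2/3)))² = (125×0.015 / (1.486×44.10×1.738))² = 0.0002710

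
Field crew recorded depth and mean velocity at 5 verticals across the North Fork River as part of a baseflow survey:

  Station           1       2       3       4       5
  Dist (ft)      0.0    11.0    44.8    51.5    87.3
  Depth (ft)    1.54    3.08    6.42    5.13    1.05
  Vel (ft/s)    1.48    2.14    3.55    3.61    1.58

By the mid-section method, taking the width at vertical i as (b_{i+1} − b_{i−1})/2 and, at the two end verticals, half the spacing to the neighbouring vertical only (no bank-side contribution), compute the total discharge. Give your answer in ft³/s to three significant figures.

1040 ft³/s

w_1 = (11.0 − 0.0)/2 = 5.5 ft; q_1 = 1.48 × 1.54 × 5.5 = 12.54 ft³/s
w_2 = (44.8 − 0.0)/2 = 22.4 ft; q_2 = 2.14 × 3.08 × 22.4 = 147.6 ft³/s
w_3 = (51.5 − 11.0)/2 = 20.25 ft; q_3 = 3.55 × 6.42 × 20.25 = 461.5 ft³/s
w_4 = (87.3 − 44.8)/2 = 21.25 ft; q_4 = 3.61 × 5.13 × 21.25 = 393.5 ft³/s
w_5 = (87.3 − 51.5)/2 = 17.9 ft; q_5 = 1.58 × 1.05 × 17.9 = 29.70 ft³/s
Q = Σ qᵢ = 1045 ft³/s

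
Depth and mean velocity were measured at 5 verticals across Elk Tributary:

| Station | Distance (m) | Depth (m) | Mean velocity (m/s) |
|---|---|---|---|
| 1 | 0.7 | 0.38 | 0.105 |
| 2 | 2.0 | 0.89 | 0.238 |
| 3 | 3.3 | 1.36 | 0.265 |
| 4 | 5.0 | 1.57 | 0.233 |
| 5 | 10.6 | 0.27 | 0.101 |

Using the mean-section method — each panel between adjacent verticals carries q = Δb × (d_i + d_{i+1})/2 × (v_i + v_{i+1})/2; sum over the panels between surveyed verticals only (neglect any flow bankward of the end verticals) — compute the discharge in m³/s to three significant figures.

1.99 m³/s

Panel 1-2: Δb = 1.3 m, d̄ = (0.38+0.89)/2 = 0.635, v̄ = (0.105+0.238)/2 = 0.1715 → q = 1.3×0.635×0.1715 = 0.1416 m³/s
Panel 2-3: Δb = 1.3 m, d̄ = (0.89+1.36)/2 = 1.125, v̄ = (0.238+0.265)/2 = 0.2515 → q = 1.3×1.125×0.2515 = 0.3678 m³/s
Panel 3-4: Δb = 1.7 m, d̄ = (1.36+1.57)/2 = 1.465, v̄ = (0.265+0.233)/2 = 0.249 → q = 1.7×1.465×0.249 = 0.6201 m³/s
Panel 4-5: Δb = 5.6 m, d̄ = (1.57+0.27)/2 = 0.92, v̄ = (0.233+0.101)/2 = 0.167 → q = 5.6×0.92×0.167 = 0.8604 m³/s
Q = Σ q = 1.990 m³/s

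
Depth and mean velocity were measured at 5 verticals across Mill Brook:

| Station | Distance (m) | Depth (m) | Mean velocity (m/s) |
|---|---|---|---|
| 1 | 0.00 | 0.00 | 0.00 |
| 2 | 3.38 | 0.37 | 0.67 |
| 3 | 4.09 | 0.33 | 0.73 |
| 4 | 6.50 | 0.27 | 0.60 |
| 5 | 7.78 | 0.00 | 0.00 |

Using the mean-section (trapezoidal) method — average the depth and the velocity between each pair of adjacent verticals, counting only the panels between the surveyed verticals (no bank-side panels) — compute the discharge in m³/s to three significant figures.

Panel 1-2: Δb = 3.38 m, d̄ = (0.00+0.37)/2 = 0.185, v̄ = (0.00+0.67)/2 = 0.335 → q = 3.38×0.185×0.335 = 0.2095 m³/s
Panel 2-3: Δb = 0.71 m, d̄ = (0.37+0.33)/2 = 0.35, v̄ = (0.67+0.73)/2 = 0.7 → q = 0.71×0.35×0.7 = 0.1740 m³/s
Panel 3-4: Δb = 2.41 m, d̄ = (0.33+0.27)/2 = 0.3, v̄ = (0.73+0.60)/2 = 0.665 → q = 2.41×0.3×0.665 = 0.4808 m³/s
Panel 4-5: Δb = 1.28 m, d̄ = (0.27+0.00)/2 = 0.135, v̄ = (0.60+0.00)/2 = 0.3 → q = 1.28×0.135×0.3 = 0.05184 m³/s
Q = Σ q = 0.9161 m³/s

0.916 m³/s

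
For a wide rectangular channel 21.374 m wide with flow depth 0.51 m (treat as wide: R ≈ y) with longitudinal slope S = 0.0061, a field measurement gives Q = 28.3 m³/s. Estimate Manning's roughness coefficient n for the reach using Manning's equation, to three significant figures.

0.0192

A = b·y = 21.374 × 0.51 = 10.90 m²
Wide channel: R ≈ y = 0.51 m
n = (1/Q)·A·R^(2/3)·S^(1/2) = (1/28.3) × 10.90 × 0.6383 × 0.07810 = 0.01920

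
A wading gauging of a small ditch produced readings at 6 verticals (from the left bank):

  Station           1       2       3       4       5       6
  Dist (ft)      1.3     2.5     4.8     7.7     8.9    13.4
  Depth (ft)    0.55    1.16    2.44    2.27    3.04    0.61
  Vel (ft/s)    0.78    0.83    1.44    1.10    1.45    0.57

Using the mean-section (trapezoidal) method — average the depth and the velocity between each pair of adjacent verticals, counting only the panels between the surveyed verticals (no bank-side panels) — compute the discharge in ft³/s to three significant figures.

26.6 ft³/s

Panel 1-2: Δb = 1.2 ft, d̄ = (0.55+1.16)/2 = 0.855, v̄ = (0.78+0.83)/2 = 0.805 → q = 1.2×0.855×0.805 = 0.8259 ft³/s
Panel 2-3: Δb = 2.3 ft, d̄ = (1.16+2.44)/2 = 1.8, v̄ = (0.83+1.44)/2 = 1.135 → q = 2.3×1.8×1.135 = 4.699 ft³/s
Panel 3-4: Δb = 2.9 ft, d̄ = (2.44+2.27)/2 = 2.355, v̄ = (1.44+1.10)/2 = 1.27 → q = 2.9×2.355×1.27 = 8.673 ft³/s
Panel 4-5: Δb = 1.2 ft, d̄ = (2.27+3.04)/2 = 2.655, v̄ = (1.10+1.45)/2 = 1.275 → q = 1.2×2.655×1.275 = 4.062 ft³/s
Panel 5-6: Δb = 4.5 ft, d̄ = (3.04+0.61)/2 = 1.825, v̄ = (1.45+0.57)/2 = 1.01 → q = 4.5×1.825×1.01 = 8.295 ft³/s
Q = Σ q = 26.56 ft³/s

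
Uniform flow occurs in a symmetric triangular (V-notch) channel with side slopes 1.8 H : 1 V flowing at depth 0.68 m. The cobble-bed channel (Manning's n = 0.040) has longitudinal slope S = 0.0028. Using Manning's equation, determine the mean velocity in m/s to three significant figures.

A = z·y² = 1.8×0.68² = 0.8323 m²
P = 2y√(1+z²) = 2×0.68×√(1+1.8²) = 2.800 m
R = A/P = 0.8323/2.800 = 0.2972 m
Q = (1/n)·A·R^(2/3)·S^(1/2) = (1/0.040) × 0.8323 × 0.2972^(2/3) × 0.0028^(1/2) = 0.4904 m³/s
V = Q/A = 0.4904/0.8323 = 0.5892 m/s

0.589 m/s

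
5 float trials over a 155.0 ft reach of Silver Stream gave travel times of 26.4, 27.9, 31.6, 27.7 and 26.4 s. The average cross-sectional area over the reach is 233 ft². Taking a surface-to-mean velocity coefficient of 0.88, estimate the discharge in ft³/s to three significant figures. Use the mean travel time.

t̄ = (26.4 + 27.9 + 31.6 + 27.7 + 26.4) / 5 = 28 s
v_surface = L / t̄ = 155.0 / 28 = 5.536 ft/s
v_mean = 0.88 × 5.536 = 4.871 ft/s
Q = A × v_mean = 233 × 4.871 = 1135 ft³/s

1140 ft³/s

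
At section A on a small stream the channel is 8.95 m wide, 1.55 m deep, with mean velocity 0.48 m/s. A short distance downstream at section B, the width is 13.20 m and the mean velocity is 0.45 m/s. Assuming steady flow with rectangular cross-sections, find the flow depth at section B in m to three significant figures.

1.12 m

Q = A₁V₁ = (8.95×1.55) × 0.48 = 6.659 m³/s
d₂ = Q/(b₂ V₂) = 6.659/(13.20×0.45) = 1.121 m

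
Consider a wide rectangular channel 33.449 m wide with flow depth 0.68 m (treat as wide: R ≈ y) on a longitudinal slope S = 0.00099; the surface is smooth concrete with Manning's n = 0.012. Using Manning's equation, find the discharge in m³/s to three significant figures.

A = b·y = 33.449 × 0.68 = 22.75 m²
Wide channel: R ≈ y = 0.68 m
Q = (1/n)·A·R^(2/3)·S^(1/2) = (1/0.012) × 22.75 × 0.6800^(2/3) × 0.00099^(1/2) = 46.12 m³/s

46.1 m³/s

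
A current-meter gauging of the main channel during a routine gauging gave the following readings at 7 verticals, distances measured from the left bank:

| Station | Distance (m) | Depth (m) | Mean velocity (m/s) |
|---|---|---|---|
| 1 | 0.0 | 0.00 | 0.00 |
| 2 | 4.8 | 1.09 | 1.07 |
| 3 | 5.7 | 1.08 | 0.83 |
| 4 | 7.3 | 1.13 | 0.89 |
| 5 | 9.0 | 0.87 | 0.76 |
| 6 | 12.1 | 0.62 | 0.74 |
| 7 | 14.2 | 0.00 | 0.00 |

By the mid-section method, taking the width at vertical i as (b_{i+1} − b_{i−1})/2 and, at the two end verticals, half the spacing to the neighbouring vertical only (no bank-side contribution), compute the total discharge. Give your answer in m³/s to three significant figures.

8.88 m³/s

w_2 = (5.7 − 0.0)/2 = 2.85 m; q_2 = 1.07 × 1.09 × 2.85 = 3.324 m³/s
w_3 = (7.3 − 4.8)/2 = 1.25 m; q_3 = 0.83 × 1.08 × 1.25 = 1.121 m³/s
w_4 = (9.0 − 5.7)/2 = 1.65 m; q_4 = 0.89 × 1.13 × 1.65 = 1.659 m³/s
w_5 = (12.1 − 7.3)/2 = 2.4 m; q_5 = 0.76 × 0.87 × 2.4 = 1.587 m³/s
w_6 = (14.2 − 9.0)/2 = 2.6 m; q_6 = 0.74 × 0.62 × 2.6 = 1.193 m³/s
Stations 1, 7 contribute zero (depth or velocity is 0).
Q = Σ qᵢ = 8.884 m³/s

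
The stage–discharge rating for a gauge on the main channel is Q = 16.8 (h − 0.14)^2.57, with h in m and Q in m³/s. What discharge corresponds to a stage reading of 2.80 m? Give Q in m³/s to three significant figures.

208 m³/s

Q = 16.8 × (2.80 − 0.14)^2.57 = 16.8 × 2.66^2.57 = 207.6 m³/s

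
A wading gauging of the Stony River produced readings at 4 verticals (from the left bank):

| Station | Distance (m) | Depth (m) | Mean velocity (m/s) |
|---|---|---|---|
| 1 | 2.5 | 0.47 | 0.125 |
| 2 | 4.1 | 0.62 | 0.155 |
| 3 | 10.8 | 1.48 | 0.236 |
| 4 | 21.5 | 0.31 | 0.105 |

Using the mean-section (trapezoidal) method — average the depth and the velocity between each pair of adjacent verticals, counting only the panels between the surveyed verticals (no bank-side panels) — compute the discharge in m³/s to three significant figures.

Panel 1-2: Δb = 1.6 m, d̄ = (0.47+0.62)/2 = 0.545, v̄ = (0.125+0.155)/2 = 0.14 → q = 1.6×0.545×0.14 = 0.1221 m³/s
Panel 2-3: Δb = 6.7 m, d̄ = (0.62+1.48)/2 = 1.05, v̄ = (0.155+0.236)/2 = 0.1955 → q = 6.7×1.05×0.1955 = 1.375 m³/s
Panel 3-4: Δb = 10.7 m, d̄ = (1.48+0.31)/2 = 0.895, v̄ = (0.236+0.105)/2 = 0.1705 → q = 10.7×0.895×0.1705 = 1.633 m³/s
Q = Σ q = 3.130 m³/s

3.13 m³/s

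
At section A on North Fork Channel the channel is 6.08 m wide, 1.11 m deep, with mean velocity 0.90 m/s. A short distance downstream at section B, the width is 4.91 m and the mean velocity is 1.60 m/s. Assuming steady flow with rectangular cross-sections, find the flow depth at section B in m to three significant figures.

Q = A₁V₁ = (6.08×1.11) × 0.90 = 6.074 m³/s
d₂ = Q/(b₂ V₂) = 6.074/(4.91×1.60) = 0.7732 m

0.773 m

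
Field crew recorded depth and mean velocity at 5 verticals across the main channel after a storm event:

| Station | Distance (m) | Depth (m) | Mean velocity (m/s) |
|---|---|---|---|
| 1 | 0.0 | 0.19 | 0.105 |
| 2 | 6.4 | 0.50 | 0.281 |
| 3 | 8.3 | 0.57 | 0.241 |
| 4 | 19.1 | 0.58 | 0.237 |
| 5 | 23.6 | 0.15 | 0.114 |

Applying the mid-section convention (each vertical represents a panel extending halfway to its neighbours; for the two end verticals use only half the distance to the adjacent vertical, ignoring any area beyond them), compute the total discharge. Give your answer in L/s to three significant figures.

w_1 = (6.4 − 0.0)/2 = 3.2 m; q_1 = 0.105 × 0.19 × 3.2 = 0.06384 m³/s
w_2 = (8.3 − 0.0)/2 = 4.15 m; q_2 = 0.281 × 0.50 × 4.15 = 0.5831 m³/s
w_3 = (19.1 − 6.4)/2 = 6.35 m; q_3 = 0.241 × 0.57 × 6.35 = 0.8723 m³/s
w_4 = (23.6 − 8.3)/2 = 7.65 m; q_4 = 0.237 × 0.58 × 7.65 = 1.052 m³/s
w_5 = (23.6 − 19.1)/2 = 2.25 m; q_5 = 0.114 × 0.15 × 2.25 = 0.03848 m³/s
Q = Σ qᵢ = 2.609 m³/s
= 2.609 × 1000 = 2609 L/s

2610 L/s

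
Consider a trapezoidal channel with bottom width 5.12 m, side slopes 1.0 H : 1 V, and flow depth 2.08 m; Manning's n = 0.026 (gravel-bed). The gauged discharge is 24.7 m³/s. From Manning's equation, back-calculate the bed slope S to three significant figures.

A = (b + z·y)·y = (5.12 + 1.0×2.08)×2.08 = 14.98 m²
P = b + 2y√(1+z²) = 5.12 + 2×2.08×√(1+1.0²) = 11.00 m
R = A/P = 14.98/11.00 = 1.361 m
S = (Q·n / (1·A·R^(2/3)))² = (24.7×0.026 / (1×14.98×1.228))² = 0.001219

0.00122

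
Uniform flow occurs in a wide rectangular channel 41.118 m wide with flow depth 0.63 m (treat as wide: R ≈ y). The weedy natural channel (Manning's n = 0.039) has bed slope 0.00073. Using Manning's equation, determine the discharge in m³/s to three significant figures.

13.2 m³/s

A = b·y = 41.118 × 0.63 = 25.90 m²
Wide channel: R ≈ y = 0.63 m
Q = (1/n)·A·R^(2/3)·S^(1/2) = (1/0.039) × 25.90 × 0.6300^(2/3) × 0.00073^(1/2) = 13.19 m³/s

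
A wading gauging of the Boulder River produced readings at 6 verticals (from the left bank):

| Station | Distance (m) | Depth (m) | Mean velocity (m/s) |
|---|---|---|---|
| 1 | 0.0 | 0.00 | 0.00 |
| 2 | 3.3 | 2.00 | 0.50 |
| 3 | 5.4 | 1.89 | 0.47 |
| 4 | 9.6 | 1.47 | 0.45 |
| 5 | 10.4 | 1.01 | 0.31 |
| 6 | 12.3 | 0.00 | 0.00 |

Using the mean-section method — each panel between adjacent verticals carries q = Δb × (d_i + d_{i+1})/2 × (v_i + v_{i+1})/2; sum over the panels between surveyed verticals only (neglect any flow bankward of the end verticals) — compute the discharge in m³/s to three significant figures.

6.58 m³/s

Panel 1-2: Δb = 3.3 m, d̄ = (0.00+2.00)/2 = 1, v̄ = (0.00+0.50)/2 = 0.25 → q = 3.3×1×0.25 = 0.8250 m³/s
Panel 2-3: Δb = 2.1 m, d̄ = (2.00+1.89)/2 = 1.945, v̄ = (0.50+0.47)/2 = 0.485 → q = 2.1×1.945×0.485 = 1.981 m³/s
Panel 3-4: Δb = 4.2 m, d̄ = (1.89+1.47)/2 = 1.68, v̄ = (0.47+0.45)/2 = 0.46 → q = 4.2×1.68×0.46 = 3.246 m³/s
Panel 4-5: Δb = 0.8 m, d̄ = (1.47+1.01)/2 = 1.24, v̄ = (0.45+0.31)/2 = 0.38 → q = 0.8×1.24×0.38 = 0.3770 m³/s
Panel 5-6: Δb = 1.9 m, d̄ = (1.01+0.00)/2 = 0.505, v̄ = (0.31+0.00)/2 = 0.155 → q = 1.9×0.505×0.155 = 0.1487 m³/s
Q = Σ q = 6.577 m³/s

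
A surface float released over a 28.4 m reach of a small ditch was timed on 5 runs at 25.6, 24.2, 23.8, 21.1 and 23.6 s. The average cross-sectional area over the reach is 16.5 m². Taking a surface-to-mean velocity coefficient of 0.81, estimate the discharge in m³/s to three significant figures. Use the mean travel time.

t̄ = (25.6 + 24.2 + 23.8 + 21.1 + 23.6) / 5 = 23.66 s
v_surface = L / t̄ = 28.4 / 23.66 = 1.200 m/s
v_mean = 0.81 × 1.200 = 0.9723 m/s
Q = A × v_mean = 16.5 × 0.9723 = 16.04 m³/s

16.0 m³/s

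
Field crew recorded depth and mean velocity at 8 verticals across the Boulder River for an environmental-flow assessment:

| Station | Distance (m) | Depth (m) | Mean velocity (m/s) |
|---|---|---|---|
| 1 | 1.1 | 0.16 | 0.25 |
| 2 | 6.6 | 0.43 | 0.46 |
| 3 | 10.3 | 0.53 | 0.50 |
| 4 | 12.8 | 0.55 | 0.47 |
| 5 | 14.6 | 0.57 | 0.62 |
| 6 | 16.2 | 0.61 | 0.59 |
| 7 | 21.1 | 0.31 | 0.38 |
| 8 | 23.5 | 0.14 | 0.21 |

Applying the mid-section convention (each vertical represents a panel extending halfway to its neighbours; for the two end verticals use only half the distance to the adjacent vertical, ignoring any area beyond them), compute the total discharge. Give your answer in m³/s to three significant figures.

4.63 m³/s

w_1 = (6.6 − 1.1)/2 = 2.75 m; q_1 = 0.25 × 0.16 × 2.75 = 0.1100 m³/s
w_2 = (10.3 − 1.1)/2 = 4.6 m; q_2 = 0.46 × 0.43 × 4.6 = 0.9099 m³/s
w_3 = (12.8 − 6.6)/2 = 3.1 m; q_3 = 0.50 × 0.53 × 3.1 = 0.8215 m³/s
w_4 = (14.6 − 10.3)/2 = 2.15 m; q_4 = 0.47 × 0.55 × 2.15 = 0.5558 m³/s
w_5 = (16.2 − 12.8)/2 = 1.7 m; q_5 = 0.62 × 0.57 × 1.7 = 0.6008 m³/s
w_6 = (21.1 − 14.6)/2 = 3.25 m; q_6 = 0.59 × 0.61 × 3.25 = 1.170 m³/s
w_7 = (23.5 − 16.2)/2 = 3.65 m; q_7 = 0.38 × 0.31 × 3.65 = 0.4300 m³/s
w_8 = (23.5 − 21.1)/2 = 1.2 m; q_8 = 0.21 × 0.14 × 1.2 = 0.03528 m³/s
Q = Σ qᵢ = 4.633 m³/s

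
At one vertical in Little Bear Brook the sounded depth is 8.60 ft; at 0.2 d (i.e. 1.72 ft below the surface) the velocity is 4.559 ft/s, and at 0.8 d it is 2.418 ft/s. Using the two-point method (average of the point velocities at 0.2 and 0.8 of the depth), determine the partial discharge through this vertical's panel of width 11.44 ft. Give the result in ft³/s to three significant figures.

v̄ = (4.559 + 2.418) / 2 = 3.489 ft/s
q = v̄ × d × w = 3.489 × 8.60 × 11.44 = 343.2 ft³/s

343 ft³/s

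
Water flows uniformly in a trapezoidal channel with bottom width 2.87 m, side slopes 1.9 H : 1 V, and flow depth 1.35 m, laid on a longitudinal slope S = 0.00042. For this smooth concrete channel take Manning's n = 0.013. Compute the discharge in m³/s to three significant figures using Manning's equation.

A = (b + z·y)·y = (2.87 + 1.9×1.35)×1.35 = 7.337 m²
P = b + 2y√(1+z²) = 2.87 + 2×1.35×√(1+1.9²) = 8.667 m
R = A/P = 7.337/8.667 = 0.8466 m
Q = (1/n)·A·R^(2/3)·S^(1/2) = (1/0.013) × 7.337 × 0.8466^(2/3) × 0.00042^(1/2) = 10.35 m³/s

10.4 m³/s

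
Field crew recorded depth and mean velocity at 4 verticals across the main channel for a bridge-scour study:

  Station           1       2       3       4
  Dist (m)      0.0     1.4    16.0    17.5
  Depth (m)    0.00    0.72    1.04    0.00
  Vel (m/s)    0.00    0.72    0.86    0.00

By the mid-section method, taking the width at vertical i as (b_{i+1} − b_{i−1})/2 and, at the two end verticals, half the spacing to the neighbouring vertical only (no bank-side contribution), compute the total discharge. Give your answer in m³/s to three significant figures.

w_2 = (16.0 − 0.0)/2 = 8 m; q_2 = 0.72 × 0.72 × 8 = 4.147 m³/s
w_3 = (17.5 − 1.4)/2 = 8.05 m; q_3 = 0.86 × 1.04 × 8.05 = 7.200 m³/s
Stations 1, 4 contribute zero (depth or velocity is 0).
Q = Σ qᵢ = 11.35 m³/s

11.3 m³/s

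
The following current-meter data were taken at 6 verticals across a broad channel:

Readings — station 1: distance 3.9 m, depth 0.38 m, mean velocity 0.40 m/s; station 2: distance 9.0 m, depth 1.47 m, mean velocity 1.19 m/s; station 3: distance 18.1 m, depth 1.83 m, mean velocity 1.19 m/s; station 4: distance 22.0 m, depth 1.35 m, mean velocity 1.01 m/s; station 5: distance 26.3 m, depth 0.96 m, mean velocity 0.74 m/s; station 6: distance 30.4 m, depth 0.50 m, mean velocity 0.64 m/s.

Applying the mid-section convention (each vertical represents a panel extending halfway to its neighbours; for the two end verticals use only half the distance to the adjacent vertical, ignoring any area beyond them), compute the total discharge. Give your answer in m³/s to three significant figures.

w_1 = (9.0 − 3.9)/2 = 2.55 m; q_1 = 0.40 × 0.38 × 2.55 = 0.3876 m³/s
w_2 = (18.1 − 3.9)/2 = 7.1 m; q_2 = 1.19 × 1.47 × 7.1 = 12.42 m³/s
w_3 = (22.0 − 9.0)/2 = 6.5 m; q_3 = 1.19 × 1.83 × 6.5 = 14.16 m³/s
w_4 = (26.3 − 18.1)/2 = 4.1 m; q_4 = 1.01 × 1.35 × 4.1 = 5.590 m³/s
w_5 = (30.4 − 22.0)/2 = 4.2 m; q_5 = 0.74 × 0.96 × 4.2 = 2.984 m³/s
w_6 = (30.4 − 26.3)/2 = 2.05 m; q_6 = 0.64 × 0.50 × 2.05 = 0.6560 m³/s
Q = Σ qᵢ = 36.19 m³/s

36.2 m³/s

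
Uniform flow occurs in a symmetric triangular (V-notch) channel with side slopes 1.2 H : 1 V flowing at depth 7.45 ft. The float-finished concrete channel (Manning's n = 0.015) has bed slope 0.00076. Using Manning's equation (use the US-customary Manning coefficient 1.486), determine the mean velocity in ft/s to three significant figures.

5.50 ft/s

A = z·y² = 1.2×7.45² = 66.60 ft²
P = 2y√(1+z²) = 2×7.45×√(1+1.2²) = 23.27 ft
R = A/P = 66.60/23.27 = 2.862 ft
Q = (1.486/n)·A·R^(2/3)·S^(1/2) = (1.486/0.015) × 66.60 × 2.862^(2/3) × 0.00076^(1/2) = 366.6 ft³/s
V = Q/A = 366.6/66.60 = 5.505 ft/s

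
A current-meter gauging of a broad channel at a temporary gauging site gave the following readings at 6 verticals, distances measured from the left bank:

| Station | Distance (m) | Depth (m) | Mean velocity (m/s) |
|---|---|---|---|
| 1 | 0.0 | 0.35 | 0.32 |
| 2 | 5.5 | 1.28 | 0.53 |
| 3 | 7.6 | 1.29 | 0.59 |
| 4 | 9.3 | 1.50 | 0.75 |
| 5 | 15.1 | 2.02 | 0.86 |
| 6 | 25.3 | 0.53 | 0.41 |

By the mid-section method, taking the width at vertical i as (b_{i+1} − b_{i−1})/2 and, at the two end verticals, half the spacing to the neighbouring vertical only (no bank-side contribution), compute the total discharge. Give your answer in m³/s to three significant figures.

23.6 m³/s

w_1 = (5.5 − 0.0)/2 = 2.75 m; q_1 = 0.32 × 0.35 × 2.75 = 0.3080 m³/s
w_2 = (7.6 − 0.0)/2 = 3.8 m; q_2 = 0.53 × 1.28 × 3.8 = 2.578 m³/s
w_3 = (9.3 − 5.5)/2 = 1.9 m; q_3 = 0.59 × 1.29 × 1.9 = 1.446 m³/s
w_4 = (15.1 − 7.6)/2 = 3.75 m; q_4 = 0.75 × 1.50 × 3.75 = 4.219 m³/s
w_5 = (25.3 − 9.3)/2 = 8 m; q_5 = 0.86 × 2.02 × 8 = 13.90 m³/s
w_6 = (25.3 − 15.1)/2 = 5.1 m; q_6 = 0.41 × 0.53 × 5.1 = 1.108 m³/s
Q = Σ qᵢ = 23.56 m³/s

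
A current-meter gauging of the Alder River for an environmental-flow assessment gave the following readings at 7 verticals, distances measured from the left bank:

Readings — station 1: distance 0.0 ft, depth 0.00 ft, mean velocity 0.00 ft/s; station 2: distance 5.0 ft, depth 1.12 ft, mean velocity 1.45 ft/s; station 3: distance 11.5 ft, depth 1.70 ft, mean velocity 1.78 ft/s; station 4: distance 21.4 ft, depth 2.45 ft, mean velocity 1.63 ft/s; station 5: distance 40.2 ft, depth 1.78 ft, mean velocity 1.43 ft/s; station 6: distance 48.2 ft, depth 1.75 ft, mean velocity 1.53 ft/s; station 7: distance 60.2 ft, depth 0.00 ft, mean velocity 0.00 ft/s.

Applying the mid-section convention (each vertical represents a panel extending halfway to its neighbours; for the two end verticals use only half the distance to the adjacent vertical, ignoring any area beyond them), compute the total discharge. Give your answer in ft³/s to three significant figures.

152 ft³/s

w_2 = (11.5 − 0.0)/2 = 5.75 ft; q_2 = 1.45 × 1.12 × 5.75 = 9.338 ft³/s
w_3 = (21.4 − 5.0)/2 = 8.2 ft; q_3 = 1.78 × 1.70 × 8.2 = 24.81 ft³/s
w_4 = (40.2 − 11.5)/2 = 14.35 ft; q_4 = 1.63 × 2.45 × 14.35 = 57.31 ft³/s
w_5 = (48.2 − 21.4)/2 = 13.4 ft; q_5 = 1.43 × 1.78 × 13.4 = 34.11 ft³/s
w_6 = (60.2 − 40.2)/2 = 10 ft; q_6 = 1.53 × 1.75 × 10 = 26.78 ft³/s
Stations 1, 7 contribute zero (depth or velocity is 0).
Q = Σ qᵢ = 152.3 ft³/s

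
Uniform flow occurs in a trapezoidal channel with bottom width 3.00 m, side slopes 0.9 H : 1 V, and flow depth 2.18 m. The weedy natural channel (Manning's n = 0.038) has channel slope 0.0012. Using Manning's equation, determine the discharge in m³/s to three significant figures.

A = (b + z·y)·y = (3.00 + 0.9×2.18)×2.18 = 10.82 m²
P = b + 2y√(1+z²) = 3.00 + 2×2.18×√(1+0.9²) = 8.866 m
R = A/P = 10.82/8.866 = 1.220 m
Q = (1/n)·A·R^(2/3)·S^(1/2) = (1/0.038) × 10.82 × 1.220^(2/3) × 0.0012^(1/2) = 11.26 m³/s

11.3 m³/s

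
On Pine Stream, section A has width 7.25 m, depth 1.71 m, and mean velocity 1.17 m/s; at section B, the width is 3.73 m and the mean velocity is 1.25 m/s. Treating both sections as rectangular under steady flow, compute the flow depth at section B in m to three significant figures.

3.11 m

Q = A₁V₁ = (7.25×1.71) × 1.17 = 14.51 m³/s
d₂ = Q/(b₂ V₂) = 14.51/(3.73×1.25) = 3.111 m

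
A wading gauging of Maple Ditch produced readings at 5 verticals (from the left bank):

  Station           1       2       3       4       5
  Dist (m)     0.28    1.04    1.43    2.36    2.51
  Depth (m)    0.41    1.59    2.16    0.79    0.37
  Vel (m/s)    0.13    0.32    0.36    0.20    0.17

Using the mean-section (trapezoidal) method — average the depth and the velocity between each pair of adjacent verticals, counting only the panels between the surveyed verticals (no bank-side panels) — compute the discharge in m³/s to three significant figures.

Panel 1-2: Δb = 0.76 m, d̄ = (0.41+1.59)/2 = 1, v̄ = (0.13+0.32)/2 = 0.225 → q = 0.76×1×0.225 = 0.1710 m³/s
Panel 2-3: Δb = 0.39 m, d̄ = (1.59+2.16)/2 = 1.875, v̄ = (0.32+0.36)/2 = 0.34 → q = 0.39×1.875×0.34 = 0.2486 m³/s
Panel 3-4: Δb = 0.93 m, d̄ = (2.16+0.79)/2 = 1.475, v̄ = (0.36+0.20)/2 = 0.28 → q = 0.93×1.475×0.28 = 0.3841 m³/s
Panel 4-5: Δb = 0.15 m, d̄ = (0.79+0.37)/2 = 0.58, v̄ = (0.20+0.17)/2 = 0.185 → q = 0.15×0.58×0.185 = 0.01610 m³/s
Q = Σ q = 0.8198 m³/s

0.820 m³/s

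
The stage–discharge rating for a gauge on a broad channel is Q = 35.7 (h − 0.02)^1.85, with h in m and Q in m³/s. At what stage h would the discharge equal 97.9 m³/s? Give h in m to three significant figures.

h − h₀ = (Q/C)^(1/b) = (97.9/35.7)^(1/1.85) = 1.725 m
h = 0.02 + 1.725 = 1.745 m

1.75 m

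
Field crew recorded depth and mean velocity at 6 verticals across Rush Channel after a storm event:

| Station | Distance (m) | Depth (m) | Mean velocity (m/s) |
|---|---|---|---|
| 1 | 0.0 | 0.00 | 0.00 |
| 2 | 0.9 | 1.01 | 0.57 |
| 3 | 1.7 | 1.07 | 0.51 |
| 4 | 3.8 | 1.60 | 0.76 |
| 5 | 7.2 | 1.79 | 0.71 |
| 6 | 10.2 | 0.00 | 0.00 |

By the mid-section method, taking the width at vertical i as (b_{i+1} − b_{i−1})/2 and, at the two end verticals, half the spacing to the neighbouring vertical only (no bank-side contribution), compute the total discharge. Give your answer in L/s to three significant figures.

8690 L/s

w_2 = (1.7 − 0.0)/2 = 0.85 m; q_2 = 0.57 × 1.01 × 0.85 = 0.4893 m³/s
w_3 = (3.8 − 0.9)/2 = 1.45 m; q_3 = 0.51 × 1.07 × 1.45 = 0.7913 m³/s
w_4 = (7.2 − 1.7)/2 = 2.75 m; q_4 = 0.76 × 1.60 × 2.75 = 3.344 m³/s
w_5 = (10.2 − 3.8)/2 = 3.2 m; q_5 = 0.71 × 1.79 × 3.2 = 4.067 m³/s
Stations 1, 6 contribute zero (depth or velocity is 0).
Q = Σ qᵢ = 8.691 m³/s
= 8.691 × 1000 = 8691 L/s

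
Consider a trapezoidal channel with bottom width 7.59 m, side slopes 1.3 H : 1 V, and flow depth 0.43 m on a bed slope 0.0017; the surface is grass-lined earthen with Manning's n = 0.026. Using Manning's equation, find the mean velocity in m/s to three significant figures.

0.846 m/s

A = (b + z·y)·y = (7.59 + 1.3×0.43)×0.43 = 3.504 m²
P = b + 2y√(1+z²) = 7.59 + 2×0.43×√(1+1.3²) = 9.001 m
R = A/P = 3.504/9.001 = 0.3893 m
Q = (1/n)·A·R^(2/3)·S^(1/2) = (1/0.026) × 3.504 × 0.3893^(2/3) × 0.0017^(1/2) = 2.963 m³/s
V = Q/A = 2.963/3.504 = 0.8455 m/s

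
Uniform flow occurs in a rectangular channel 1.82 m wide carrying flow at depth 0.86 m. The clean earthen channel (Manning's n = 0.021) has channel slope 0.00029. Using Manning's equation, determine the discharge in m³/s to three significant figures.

A = b·y = 1.82 × 0.86 = 1.565 m²
P = b + 2y = 1.82 + 2×0.86 = 3.540 m
R = A/P = 1.565/3.540 = 0.4421 m
Q = (1/n)·A·R^(2/3)·S^(1/2) = (1/0.021) × 1.565 × 0.4421^(2/3) × 0.00029^(1/2) = 0.7366 m³/s

0.737 m³/s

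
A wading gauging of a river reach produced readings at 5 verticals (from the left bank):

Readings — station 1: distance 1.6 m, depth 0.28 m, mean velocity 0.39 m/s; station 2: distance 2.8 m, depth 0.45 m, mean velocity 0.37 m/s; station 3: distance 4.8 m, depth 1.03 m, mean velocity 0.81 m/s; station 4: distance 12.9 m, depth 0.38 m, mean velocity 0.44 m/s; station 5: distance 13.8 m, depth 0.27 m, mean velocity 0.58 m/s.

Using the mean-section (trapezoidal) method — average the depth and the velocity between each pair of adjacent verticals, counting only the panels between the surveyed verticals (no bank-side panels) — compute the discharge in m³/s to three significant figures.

Panel 1-2: Δb = 1.2 m, d̄ = (0.28+0.45)/2 = 0.365, v̄ = (0.39+0.37)/2 = 0.38 → q = 1.2×0.365×0.38 = 0.1664 m³/s
Panel 2-3: Δb = 2 m, d̄ = (0.45+1.03)/2 = 0.74, v̄ = (0.37+0.81)/2 = 0.59 → q = 2×0.74×0.59 = 0.8732 m³/s
Panel 3-4: Δb = 8.1 m, d̄ = (1.03+0.38)/2 = 0.705, v̄ = (0.81+0.44)/2 = 0.625 → q = 8.1×0.705×0.625 = 3.569 m³/s
Panel 4-5: Δb = 0.9 m, d̄ = (0.38+0.27)/2 = 0.325, v̄ = (0.44+0.58)/2 = 0.51 → q = 0.9×0.325×0.51 = 0.1492 m³/s
Q = Σ q = 4.758 m³/s

4.76 m³/s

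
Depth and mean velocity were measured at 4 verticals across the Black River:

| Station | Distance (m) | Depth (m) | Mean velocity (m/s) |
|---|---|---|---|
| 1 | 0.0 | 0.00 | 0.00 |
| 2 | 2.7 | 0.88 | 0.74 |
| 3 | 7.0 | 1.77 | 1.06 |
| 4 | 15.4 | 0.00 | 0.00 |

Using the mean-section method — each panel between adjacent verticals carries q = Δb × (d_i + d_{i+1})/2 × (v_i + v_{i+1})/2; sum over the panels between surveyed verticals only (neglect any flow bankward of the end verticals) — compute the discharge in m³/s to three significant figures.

9.51 m³/s

Panel 1-2: Δb = 2.7 m, d̄ = (0.00+0.88)/2 = 0.44, v̄ = (0.00+0.74)/2 = 0.37 → q = 2.7×0.44×0.37 = 0.4396 m³/s
Panel 2-3: Δb = 4.3 m, d̄ = (0.88+1.77)/2 = 1.325, v̄ = (0.74+1.06)/2 = 0.9 → q = 4.3×1.325×0.9 = 5.128 m³/s
Panel 3-4: Δb = 8.4 m, d̄ = (1.77+0.00)/2 = 0.885, v̄ = (1.06+0.00)/2 = 0.53 → q = 8.4×0.885×0.53 = 3.940 m³/s
Q = Σ q = 9.507 m³/s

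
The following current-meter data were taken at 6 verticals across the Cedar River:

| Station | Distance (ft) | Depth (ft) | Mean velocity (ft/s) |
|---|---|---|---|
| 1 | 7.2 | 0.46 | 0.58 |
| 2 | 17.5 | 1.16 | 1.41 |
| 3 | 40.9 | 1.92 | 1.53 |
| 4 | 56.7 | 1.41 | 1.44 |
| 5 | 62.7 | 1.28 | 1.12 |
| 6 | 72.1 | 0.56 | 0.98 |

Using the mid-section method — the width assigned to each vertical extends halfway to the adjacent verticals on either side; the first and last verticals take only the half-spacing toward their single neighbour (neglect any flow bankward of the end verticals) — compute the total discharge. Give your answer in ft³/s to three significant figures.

122 ft³/s

w_1 = (17.5 − 7.2)/2 = 5.15 ft; q_1 = 0.58 × 0.46 × 5.15 = 1.374 ft³/s
w_2 = (40.9 − 7.2)/2 = 16.85 ft; q_2 = 1.41 × 1.16 × 16.85 = 27.56 ft³/s
w_3 = (56.7 − 17.5)/2 = 19.6 ft; q_3 = 1.53 × 1.92 × 19.6 = 57.58 ft³/s
w_4 = (62.7 − 40.9)/2 = 10.9 ft; q_4 = 1.44 × 1.41 × 10.9 = 22.13 ft³/s
w_5 = (72.1 − 56.7)/2 = 7.7 ft; q_5 = 1.12 × 1.28 × 7.7 = 11.04 ft³/s
w_6 = (72.1 − 62.7)/2 = 4.7 ft; q_6 = 0.98 × 0.56 × 4.7 = 2.579 ft³/s
Q = Σ qᵢ = 122.3 ft³/s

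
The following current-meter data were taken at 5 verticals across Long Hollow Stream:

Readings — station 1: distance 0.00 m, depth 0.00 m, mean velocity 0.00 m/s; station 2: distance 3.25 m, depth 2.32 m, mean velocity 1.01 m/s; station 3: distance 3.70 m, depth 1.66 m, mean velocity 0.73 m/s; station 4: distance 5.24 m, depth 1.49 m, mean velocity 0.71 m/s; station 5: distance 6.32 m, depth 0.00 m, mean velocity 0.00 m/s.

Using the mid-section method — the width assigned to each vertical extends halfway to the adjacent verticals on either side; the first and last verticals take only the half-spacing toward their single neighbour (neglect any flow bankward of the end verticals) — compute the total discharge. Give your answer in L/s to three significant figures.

w_2 = (3.70 − 0.00)/2 = 1.85 m; q_2 = 1.01 × 2.32 × 1.85 = 4.335 m³/s
w_3 = (5.24 − 3.25)/2 = 0.995 m; q_3 = 0.73 × 1.66 × 0.995 = 1.206 m³/s
w_4 = (6.32 − 3.70)/2 = 1.31 m; q_4 = 0.71 × 1.49 × 1.31 = 1.386 m³/s
Stations 1, 5 contribute zero (depth or velocity is 0).
Q = Σ qᵢ = 6.927 m³/s
= 6.927 × 1000 = 6927 L/s

6930 L/s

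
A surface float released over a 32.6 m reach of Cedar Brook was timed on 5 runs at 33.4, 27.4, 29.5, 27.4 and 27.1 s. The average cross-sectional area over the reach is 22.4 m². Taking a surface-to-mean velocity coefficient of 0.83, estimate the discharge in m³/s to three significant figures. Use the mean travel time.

t̄ = (33.4 + 27.4 + 29.5 + 27.4 + 27.1) / 5 = 28.96 s
v_surface = L / t̄ = 32.6 / 28.96 = 1.126 m/s
v_mean = 0.83 × 1.126 = 0.9343 m/s
Q = A × v_mean = 22.4 × 0.9343 = 20.93 m³/s

20.9 m³/s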